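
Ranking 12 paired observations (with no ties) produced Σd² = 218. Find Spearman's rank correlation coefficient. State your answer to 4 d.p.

0.2378

ρ = 1 − 6Σd² / [n(n²−1)] = 1 − 6×218 / (12×143)
  = 1 − 1308/1716 = 1 − 0.76224 ≈ 0.2378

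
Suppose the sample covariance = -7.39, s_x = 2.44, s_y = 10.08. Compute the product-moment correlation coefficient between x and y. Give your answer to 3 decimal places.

-0.300

r = Cov(x,y) / (s_x · s_y) = -7.39 / (2.44 × 10.08)
  = -7.39 / 24.5952 ≈ -0.300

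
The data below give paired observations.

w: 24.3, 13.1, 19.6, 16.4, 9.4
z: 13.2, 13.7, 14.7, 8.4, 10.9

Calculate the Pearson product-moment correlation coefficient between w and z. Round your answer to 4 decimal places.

0.3445

n = 5, Σw = 82.8, Σz = 60.9, Σw² = 1503.58, Σz² = 767.39, Σwz = 1028.57
nΣwz − ΣwΣz = 5142.85 − 5042.52 = 100.33
nΣw² − (Σw)² = 7517.9 − 6855.84 = 662.06; nΣz² − (Σz)² = 3836.95 − 3708.81 = 128.14
r = 100.33 / √(662.06 × 128.14) = 100.33 / 291.2668 ≈ 0.3445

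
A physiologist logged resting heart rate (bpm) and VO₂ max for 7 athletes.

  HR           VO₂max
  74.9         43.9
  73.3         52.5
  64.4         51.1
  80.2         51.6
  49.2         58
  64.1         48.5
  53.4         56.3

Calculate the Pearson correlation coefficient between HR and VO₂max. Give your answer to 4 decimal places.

-0.6885

n = 7, Σx = 459.5, Σy = 361.9, Σx² = 30943.31, Σy² = 18843.17, Σxy = 23534.39
nΣxy − ΣxΣy = 164740.73 − 166293.05 = -1552.32
nΣx² − (Σx)² = 216603.17 − 211140.25 = 5462.92; nΣy² − (Σy)² = 131902.19 − 130971.61 = 930.58
r = -1552.32 / √(5462.92 × 930.58) = -1552.32 / 2254.7027 ≈ -0.6885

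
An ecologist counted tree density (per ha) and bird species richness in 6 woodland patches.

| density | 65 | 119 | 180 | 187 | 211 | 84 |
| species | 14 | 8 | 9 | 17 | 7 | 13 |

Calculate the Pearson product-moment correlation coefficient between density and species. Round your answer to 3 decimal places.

-0.303

n = 6, Σx = 846, Σy = 68, Σx² = 137332, Σy² = 848, Σxy = 9230
nΣxy − ΣxΣy = 55380 − 57528 = -2148
nΣx² − (Σx)² = 823992 − 715716 = 108276; nΣy² − (Σy)² = 5088 − 4624 = 464
r = -2148 / √(108276 × 464) = -2148 / 7088.0226 ≈ -0.303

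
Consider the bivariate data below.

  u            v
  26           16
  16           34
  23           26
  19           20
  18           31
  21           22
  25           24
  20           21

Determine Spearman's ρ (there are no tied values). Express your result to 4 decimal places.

-0.5476

Rank u: 8, 1, 6, 3, 2, 5, 7, 4
Rank v: 1, 8, 6, 2, 7, 4, 5, 3
d = rank(u) − rank(v): 7, -7, 0, 1, -5, 1, 2, 1; Σd² = 130
ρ = 1 − 6Σd² / [n(n²−1)] = 1 − 6×130 / (8×63) = 1 − 780/504 ≈ -0.5476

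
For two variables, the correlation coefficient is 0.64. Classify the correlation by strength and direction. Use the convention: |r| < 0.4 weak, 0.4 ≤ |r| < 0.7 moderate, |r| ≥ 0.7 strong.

r = 0.64 > 0 so the relationship is positive.
|r| = 0.64, which falls in the moderate range.

moderate positive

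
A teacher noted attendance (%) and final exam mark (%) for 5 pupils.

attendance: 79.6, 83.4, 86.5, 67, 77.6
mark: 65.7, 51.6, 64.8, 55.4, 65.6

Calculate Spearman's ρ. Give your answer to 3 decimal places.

-0.100

Rank attendance: 3, 4, 5, 1, 2
Rank mark: 5, 1, 3, 2, 4
d = rank(attendance) − rank(mark): -2, 3, 2, -1, -2; Σd² = 22
ρ = 1 − 6Σd² / [n(n²−1)] = 1 − 6×22 / (5×24) = 1 − 132/120 ≈ -0.100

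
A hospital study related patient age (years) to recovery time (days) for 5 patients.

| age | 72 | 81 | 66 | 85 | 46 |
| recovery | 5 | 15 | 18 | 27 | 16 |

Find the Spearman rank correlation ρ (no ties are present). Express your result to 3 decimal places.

Rank age: 3, 4, 2, 5, 1
Rank recovery: 1, 2, 4, 5, 3
d = rank(age) − rank(recovery): 2, 2, -2, 0, -2; Σd² = 16
ρ = 1 − 6Σd² / [n(n²−1)] = 1 − 6×16 / (5×24) = 1 − 96/120 ≈ 0.200

0.200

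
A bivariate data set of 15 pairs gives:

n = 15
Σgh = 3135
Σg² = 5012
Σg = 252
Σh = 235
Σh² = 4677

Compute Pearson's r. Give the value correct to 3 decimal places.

r = (nΣgh − ΣgΣh) / √[(nΣg² − (Σg)²)(nΣh² − (Σh)²)]
Numerator: 15×3135 − 252×235 = -12195
Denominator: √[(75180 − 63504)(70155 − 55225)] = √[11676 × 14930] = 13203.1314
r = -12195 / 13203.1314 ≈ -0.924

-0.924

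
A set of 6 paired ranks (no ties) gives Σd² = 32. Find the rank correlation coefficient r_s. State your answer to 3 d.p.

ρ = 1 − 6Σd² / [n(n²−1)] = 1 − 6×32 / (6×35)
  = 1 − 192/210 = 1 − 0.9143 ≈ 0.086

0.086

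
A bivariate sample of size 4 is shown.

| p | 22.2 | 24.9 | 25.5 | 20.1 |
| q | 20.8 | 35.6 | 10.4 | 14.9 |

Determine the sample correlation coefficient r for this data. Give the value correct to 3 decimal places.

0.237

n = 4, Σp = 92.7, Σq = 81.7, Σp² = 2167.11, Σq² = 2030.17, Σpq = 1912.89
nΣpq − ΣpΣq = 7651.56 − 7573.59 = 77.97
nΣp² − (Σp)² = 8668.44 − 8593.29 = 75.15; nΣq² − (Σq)² = 8120.68 − 6674.89 = 1445.79
r = 77.97 / √(75.15 × 1445.79) = 77.97 / 329.6227 ≈ 0.237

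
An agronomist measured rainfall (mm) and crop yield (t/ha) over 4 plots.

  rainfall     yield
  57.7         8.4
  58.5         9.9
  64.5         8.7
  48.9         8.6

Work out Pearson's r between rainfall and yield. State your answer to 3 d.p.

n = 4, Σx = 229.6, Σy = 35.6, Σx² = 13303, Σy² = 318.22, Σxy = 2045.52
nΣxy − ΣxΣy = 8182.08 − 8173.76 = 8.32
nΣx² − (Σx)² = 53212 − 52716.16 = 495.84; nΣy² − (Σy)² = 1272.88 − 1267.36 = 5.52
r = 8.32 / √(495.84 × 5.52) = 8.32 / 52.3167 ≈ 0.159

0.159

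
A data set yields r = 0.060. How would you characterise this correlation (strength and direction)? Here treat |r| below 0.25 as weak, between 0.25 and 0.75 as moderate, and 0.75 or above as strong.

weak positive

r = 0.060 > 0 so the relationship is positive.
|r| = 0.060, which falls in the weak range.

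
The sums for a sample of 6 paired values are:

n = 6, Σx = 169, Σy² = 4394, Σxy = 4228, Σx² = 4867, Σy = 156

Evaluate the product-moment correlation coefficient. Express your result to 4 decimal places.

r = (nΣxy − ΣxΣy) / √[(nΣx² − (Σx)²)(nΣy² − (Σy)²)]
Numerator: 6×4228 − 169×156 = -996
Denominator: √[(29202 − 28561)(26364 − 24336)] = √[641 × 2028] = 1140.1526
r = -996 / 1140.1526 ≈ -0.8736

-0.8736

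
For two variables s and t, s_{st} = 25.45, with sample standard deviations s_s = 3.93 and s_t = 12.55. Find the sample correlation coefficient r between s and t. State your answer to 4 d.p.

r = Cov(s,t) / (s_s · s_t) = 25.45 / (3.93 × 12.55)
  = 25.45 / 49.3215 ≈ 0.5160

0.5160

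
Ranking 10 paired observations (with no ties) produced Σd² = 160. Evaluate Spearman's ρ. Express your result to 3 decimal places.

ρ = 1 − 6Σd² / [n(n²−1)] = 1 − 6×160 / (10×99)
  = 1 − 960/990 = 1 − 0.9697 ≈ 0.030

0.030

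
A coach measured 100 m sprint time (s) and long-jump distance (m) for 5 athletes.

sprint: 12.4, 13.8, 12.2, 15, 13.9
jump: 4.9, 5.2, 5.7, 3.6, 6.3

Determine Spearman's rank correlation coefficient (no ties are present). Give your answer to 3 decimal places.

-0.300

Rank sprint: 2, 3, 1, 5, 4
Rank jump: 2, 3, 4, 1, 5
d = rank(sprint) − rank(jump): 0, 0, -3, 4, -1; Σd² = 26
ρ = 1 − 6Σd² / [n(n²−1)] = 1 − 6×26 / (5×24) = 1 − 156/120 ≈ -0.300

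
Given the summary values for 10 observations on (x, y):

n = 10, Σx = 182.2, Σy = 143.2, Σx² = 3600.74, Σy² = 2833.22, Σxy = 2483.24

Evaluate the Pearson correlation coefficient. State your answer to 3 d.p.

r = (nΣxy − ΣxΣy) / √[(nΣx² − (Σx)²)(nΣy² − (Σy)²)]
Numerator: 10×2483.24 − 182.2×143.2 = -1258.64
Denominator: √[(36007.4 − 33196.84)(28332.2 − 20506.24)] = √[2810.56 × 7825.96] = 4689.9179
r = -1258.64 / 4689.9179 ≈ -0.268

-0.268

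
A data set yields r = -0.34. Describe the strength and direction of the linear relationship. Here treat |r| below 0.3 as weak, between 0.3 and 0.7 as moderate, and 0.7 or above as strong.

r = -0.34 < 0 so the relationship is negative.
|r| = 0.34, which falls in the moderate range.

moderate negative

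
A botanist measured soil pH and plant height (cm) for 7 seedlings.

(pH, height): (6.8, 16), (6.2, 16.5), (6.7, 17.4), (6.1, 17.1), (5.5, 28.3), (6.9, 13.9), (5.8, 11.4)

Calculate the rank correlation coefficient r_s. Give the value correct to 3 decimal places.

Rank pH: 6, 4, 5, 3, 1, 7, 2
Rank height: 3, 4, 6, 5, 7, 2, 1
d = rank(pH) − rank(height): 3, 0, -1, -2, -6, 5, 1; Σd² = 76
ρ = 1 − 6Σd² / [n(n²−1)] = 1 − 6×76 / (7×48) = 1 − 456/336 ≈ -0.357

-0.357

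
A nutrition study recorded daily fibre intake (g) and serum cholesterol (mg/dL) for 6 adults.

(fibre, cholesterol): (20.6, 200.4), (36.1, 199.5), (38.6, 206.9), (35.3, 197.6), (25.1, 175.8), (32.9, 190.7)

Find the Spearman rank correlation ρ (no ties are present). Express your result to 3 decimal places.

Rank fibre: 1, 5, 6, 4, 2, 3
Rank cholesterol: 5, 4, 6, 3, 1, 2
d = rank(fibre) − rank(cholesterol): -4, 1, 0, 1, 1, 1; Σd² = 20
ρ = 1 − 6Σd² / [n(n²−1)] = 1 − 6×20 / (6×35) = 1 − 120/210 ≈ 0.429

0.429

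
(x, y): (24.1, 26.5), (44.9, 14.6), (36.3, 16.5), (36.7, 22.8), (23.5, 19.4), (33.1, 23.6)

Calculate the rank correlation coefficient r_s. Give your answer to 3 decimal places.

-0.543

Rank x: 2, 6, 4, 5, 1, 3
Rank y: 6, 1, 2, 4, 3, 5
d = rank(x) − rank(y): -4, 5, 2, 1, -2, -2; Σd² = 54
ρ = 1 − 6Σd² / [n(n²−1)] = 1 − 6×54 / (6×35) = 1 − 324/210 ≈ -0.543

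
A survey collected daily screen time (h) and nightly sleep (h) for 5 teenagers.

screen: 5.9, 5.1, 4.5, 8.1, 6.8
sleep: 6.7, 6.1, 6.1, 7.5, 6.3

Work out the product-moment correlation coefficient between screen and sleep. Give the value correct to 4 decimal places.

n = 5, Σx = 30.4, Σy = 32.7, Σx² = 192.92, Σy² = 215.25, Σxy = 201.68
nΣxy − ΣxΣy = 1008.4 − 994.08 = 14.32
nΣx² − (Σx)² = 964.6 − 924.16 = 40.44; nΣy² − (Σy)² = 1076.25 − 1069.29 = 6.96
r = 14.32 / √(40.44 × 6.96) = 14.32 / 16.7768 ≈ 0.8536

0.8536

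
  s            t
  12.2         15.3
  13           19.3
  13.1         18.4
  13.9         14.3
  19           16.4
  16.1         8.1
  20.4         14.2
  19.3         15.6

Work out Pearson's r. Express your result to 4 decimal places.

n = 8, Σs = 127, Σt = 121.6, Σs² = 2091.52, Σt² = 1929.2, Σst = 1910.14
nΣst − ΣsΣt = 15281.12 − 15443.2 = -162.08
nΣs² − (Σs)² = 16732.16 − 16129 = 603.16; nΣt² − (Σt)² = 15433.6 − 14786.56 = 647.04
r = -162.08 / √(603.16 × 647.04) = -162.08 / 624.7149 ≈ -0.2594

-0.2594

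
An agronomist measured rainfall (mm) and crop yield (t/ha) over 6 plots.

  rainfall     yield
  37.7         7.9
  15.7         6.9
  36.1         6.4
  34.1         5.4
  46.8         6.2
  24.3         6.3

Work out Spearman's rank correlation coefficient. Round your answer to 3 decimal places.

-0.086

Rank rainfall: 5, 1, 4, 3, 6, 2
Rank yield: 6, 5, 4, 1, 2, 3
d = rank(rainfall) − rank(yield): -1, -4, 0, 2, 4, -1; Σd² = 38
ρ = 1 − 6Σd² / [n(n²−1)] = 1 − 6×38 / (6×35) = 1 − 228/210 ≈ -0.086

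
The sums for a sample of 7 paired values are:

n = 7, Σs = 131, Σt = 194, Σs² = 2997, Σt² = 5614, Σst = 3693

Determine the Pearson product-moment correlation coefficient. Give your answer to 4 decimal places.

0.1735

r = (nΣst − ΣsΣt) / √[(nΣs² − (Σs)²)(nΣt² − (Σt)²)]
Numerator: 7×3693 − 131×194 = 437
Denominator: √[(20979 − 17161)(39298 − 37636)] = √[3818 × 1662] = 2519.0308
r = 437 / 2519.0308 ≈ 0.1735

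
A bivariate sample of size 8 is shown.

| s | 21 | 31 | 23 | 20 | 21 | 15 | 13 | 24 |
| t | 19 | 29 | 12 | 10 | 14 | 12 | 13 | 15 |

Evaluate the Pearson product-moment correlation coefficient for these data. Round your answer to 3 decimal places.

0.736

n = 8, Σs = 168, Σt = 124, Σs² = 3742, Σt² = 2180, Σst = 2777
nΣst − ΣsΣt = 22216 − 20832 = 1384
nΣs² − (Σs)² = 29936 − 28224 = 1712; nΣt² − (Σt)² = 17440 − 15376 = 2064
r = 1384 / √(1712 × 2064) = 1384 / 1879.7787 ≈ 0.736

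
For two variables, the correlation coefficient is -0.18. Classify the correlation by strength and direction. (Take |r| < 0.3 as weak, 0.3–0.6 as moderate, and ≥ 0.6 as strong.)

weak negative

r = -0.18 < 0 so the relationship is negative.
|r| = 0.18, which falls in the weak range.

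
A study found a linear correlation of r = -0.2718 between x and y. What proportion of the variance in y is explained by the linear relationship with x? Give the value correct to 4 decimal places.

r² = (-0.2718)² = 0.0739

0.0739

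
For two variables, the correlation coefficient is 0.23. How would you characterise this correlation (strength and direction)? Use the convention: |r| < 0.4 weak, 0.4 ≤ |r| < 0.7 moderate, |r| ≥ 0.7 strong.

r = 0.23 > 0 so the relationship is positive.
|r| = 0.23, which falls in the weak range.

weak positive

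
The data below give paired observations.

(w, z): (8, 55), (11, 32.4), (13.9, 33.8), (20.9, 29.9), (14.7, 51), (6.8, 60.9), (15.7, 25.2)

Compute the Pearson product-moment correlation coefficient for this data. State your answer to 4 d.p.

-0.7229

n = 7, Σw = 91, Σz = 288.2, Σw² = 1323.84, Σz² = 13056.06, Σwz = 3450.59
nΣwz − ΣwΣz = 24154.13 − 26226.2 = -2072.07
nΣw² − (Σw)² = 9266.88 − 8281 = 985.88; nΣz² − (Σz)² = 91392.42 − 83059.24 = 8333.18
r = -2072.07 / √(985.88 × 8333.18) = -2072.07 / 2866.2721 ≈ -0.7229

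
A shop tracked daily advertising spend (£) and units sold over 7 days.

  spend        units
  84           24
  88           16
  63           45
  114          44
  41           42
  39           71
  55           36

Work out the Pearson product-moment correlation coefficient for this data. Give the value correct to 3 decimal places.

-0.509

n = 7, Σx = 484, Σy = 278, Σx² = 37992, Σy² = 12894, Σxy = 17746
nΣxy − ΣxΣy = 124222 − 134552 = -10330
nΣx² − (Σx)² = 265944 − 234256 = 31688; nΣy² − (Σy)² = 90258 − 77284 = 12974
r = -10330 / √(31688 × 12974) = -10330 / 20276.0971 ≈ -0.509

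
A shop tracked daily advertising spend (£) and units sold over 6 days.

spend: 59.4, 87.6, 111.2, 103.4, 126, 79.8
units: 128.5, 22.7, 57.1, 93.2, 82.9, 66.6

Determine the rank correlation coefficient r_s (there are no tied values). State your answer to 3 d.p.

Rank spend: 1, 3, 5, 4, 6, 2
Rank units: 6, 1, 2, 5, 4, 3
d = rank(spend) − rank(units): -5, 2, 3, -1, 2, -1; Σd² = 44
ρ = 1 − 6Σd² / [n(n²−1)] = 1 − 6×44 / (6×35) = 1 − 264/210 ≈ -0.257

-0.257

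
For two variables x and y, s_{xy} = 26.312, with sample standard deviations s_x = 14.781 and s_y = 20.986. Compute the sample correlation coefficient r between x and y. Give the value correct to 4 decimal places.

r = Cov(x,y) / (s_x · s_y) = 26.312 / (14.781 × 20.986)
  = 26.312 / 310.1941 ≈ 0.0848

0.0848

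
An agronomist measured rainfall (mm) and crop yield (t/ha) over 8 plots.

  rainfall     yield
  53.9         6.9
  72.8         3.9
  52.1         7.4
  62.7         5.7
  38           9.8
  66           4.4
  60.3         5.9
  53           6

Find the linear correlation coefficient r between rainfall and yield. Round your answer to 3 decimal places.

n = 8, Σx = 458.8, Σy = 50, Σx² = 27095.84, Σy² = 336.28, Σxy = 2735.33
nΣxy − ΣxΣy = 21882.64 − 22940 = -1057.36
nΣx² − (Σx)² = 216766.72 − 210497.44 = 6269.28; nΣy² − (Σy)² = 2690.24 − 2500 = 190.24
r = -1057.36 / √(6269.28 × 190.24) = -1057.36 / 1092.0933 ≈ -0.968

-0.968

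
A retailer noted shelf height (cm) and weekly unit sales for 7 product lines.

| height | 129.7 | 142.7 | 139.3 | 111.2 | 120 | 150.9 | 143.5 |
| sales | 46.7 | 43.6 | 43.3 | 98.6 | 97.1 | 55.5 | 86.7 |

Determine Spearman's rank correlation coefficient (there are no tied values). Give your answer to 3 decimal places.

-0.429

Rank height: 3, 5, 4, 1, 2, 7, 6
Rank sales: 3, 2, 1, 7, 6, 4, 5
d = rank(height) − rank(sales): 0, 3, 3, -6, -4, 3, 1; Σd² = 80
ρ = 1 − 6Σd² / [n(n²−1)] = 1 − 6×80 / (7×48) = 1 − 480/336 ≈ -0.429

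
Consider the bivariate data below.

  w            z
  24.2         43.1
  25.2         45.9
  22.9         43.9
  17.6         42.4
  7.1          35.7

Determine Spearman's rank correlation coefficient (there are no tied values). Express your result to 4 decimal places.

Rank w: 4, 5, 3, 2, 1
Rank z: 3, 5, 4, 2, 1
d = rank(w) − rank(z): 1, 0, -1, 0, 0; Σd² = 2
ρ = 1 − 6Σd² / [n(n²−1)] = 1 − 6×2 / (5×24) = 1 − 12/120 ≈ 0.9000

0.9000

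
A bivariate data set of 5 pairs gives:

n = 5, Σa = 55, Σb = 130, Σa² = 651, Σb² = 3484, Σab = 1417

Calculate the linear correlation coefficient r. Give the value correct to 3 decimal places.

-0.188

r = (nΣab − ΣaΣb) / √[(nΣa² − (Σa)²)(nΣb² − (Σb)²)]
Numerator: 5×1417 − 55×130 = -65
Denominator: √[(3255 − 3025)(17420 − 16900)] = √[230 × 520] = 345.8323
r = -65 / 345.8323 ≈ -0.188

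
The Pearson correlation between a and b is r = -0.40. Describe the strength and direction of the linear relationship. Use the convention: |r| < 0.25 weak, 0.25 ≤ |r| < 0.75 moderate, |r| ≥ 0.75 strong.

moderate negative

r = -0.40 < 0 so the relationship is negative.
|r| = 0.40, which falls in the moderate range.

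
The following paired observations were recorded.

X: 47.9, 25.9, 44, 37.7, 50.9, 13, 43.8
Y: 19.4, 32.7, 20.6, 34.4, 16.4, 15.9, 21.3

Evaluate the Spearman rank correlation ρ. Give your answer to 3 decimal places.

Rank X: 6, 2, 5, 3, 7, 1, 4
Rank Y: 3, 6, 4, 7, 2, 1, 5
d = rank(X) − rank(Y): 3, -4, 1, -4, 5, 0, -1; Σd² = 68
ρ = 1 − 6Σd² / [n(n²−1)] = 1 − 6×68 / (7×48) = 1 − 408/336 ≈ -0.214

-0.214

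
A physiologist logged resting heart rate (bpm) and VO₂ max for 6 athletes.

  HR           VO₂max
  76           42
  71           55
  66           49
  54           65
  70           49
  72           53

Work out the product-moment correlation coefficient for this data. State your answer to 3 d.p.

-0.845

n = 6, Σx = 409, Σy = 313, Σx² = 28173, Σy² = 16625, Σxy = 21087
nΣxy − ΣxΣy = 126522 − 128017 = -1495
nΣx² − (Σx)² = 169038 − 167281 = 1757; nΣy² − (Σy)² = 99750 − 97969 = 1781
r = -1495 / √(1757 × 1781) = -1495 / 1768.9593 ≈ -0.845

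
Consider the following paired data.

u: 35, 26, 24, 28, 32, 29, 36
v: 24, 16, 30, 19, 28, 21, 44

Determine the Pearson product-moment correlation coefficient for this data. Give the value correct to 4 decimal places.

0.5429

n = 7, Σu = 210, Σv = 182, Σu² = 6422, Σv² = 5254, Σuv = 5597
nΣuv − ΣuΣv = 39179 − 38220 = 959
nΣu² − (Σu)² = 44954 − 44100 = 854; nΣv² − (Σv)² = 36778 − 33124 = 3654
r = 959 / √(854 × 3654) = 959 / 1766.4982 ≈ 0.5429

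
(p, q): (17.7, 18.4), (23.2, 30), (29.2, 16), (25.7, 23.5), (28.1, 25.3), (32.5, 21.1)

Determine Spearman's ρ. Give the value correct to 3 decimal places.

-0.257

Rank p: 1, 2, 5, 3, 4, 6
Rank q: 2, 6, 1, 4, 5, 3
d = rank(p) − rank(q): -1, -4, 4, -1, -1, 3; Σd² = 44
ρ = 1 − 6Σd² / [n(n²−1)] = 1 − 6×44 / (6×35) = 1 − 264/210 ≈ -0.257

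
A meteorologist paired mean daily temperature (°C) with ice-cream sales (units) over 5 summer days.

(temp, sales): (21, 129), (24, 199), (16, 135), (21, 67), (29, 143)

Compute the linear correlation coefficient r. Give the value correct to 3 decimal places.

0.289

n = 5, Σx = 111, Σy = 673, Σx² = 2555, Σy² = 99405, Σxy = 15199
nΣxy − ΣxΣy = 75995 − 74703 = 1292
nΣx² − (Σx)² = 12775 − 12321 = 454; nΣy² − (Σy)² = 497025 − 452929 = 44096
r = 1292 / √(454 × 44096) = 1292 / 4474.3250 ≈ 0.289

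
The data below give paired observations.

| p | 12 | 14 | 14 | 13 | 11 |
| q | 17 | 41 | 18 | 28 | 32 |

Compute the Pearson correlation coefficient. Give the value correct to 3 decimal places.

0.099

n = 5, Σp = 64, Σq = 136, Σp² = 826, Σq² = 4102, Σpq = 1746
nΣpq − ΣpΣq = 8730 − 8704 = 26
nΣp² − (Σp)² = 4130 − 4096 = 34; nΣq² − (Σq)² = 20510 − 18496 = 2014
r = 26 / √(34 × 2014) = 26 / 261.6792 ≈ 0.099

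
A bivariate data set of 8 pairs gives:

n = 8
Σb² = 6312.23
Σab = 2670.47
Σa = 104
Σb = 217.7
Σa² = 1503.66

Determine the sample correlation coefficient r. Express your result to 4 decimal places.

-0.6580

r = (nΣab − ΣaΣb) / √[(nΣa² − (Σa)²)(nΣb² − (Σb)²)]
Numerator: 8×2670.47 − 104×217.7 = -1277.04
Denominator: √[(12029.28 − 10816)(50497.84 − 47393.29)] = √[1213.28 × 3104.55] = 1940.7958
r = -1277.04 / 1940.7958 ≈ -0.6580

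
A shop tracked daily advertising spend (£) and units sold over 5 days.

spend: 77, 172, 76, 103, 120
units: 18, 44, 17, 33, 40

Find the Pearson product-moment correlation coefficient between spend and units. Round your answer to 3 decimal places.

0.910

n = 5, Σx = 548, Σy = 152, Σx² = 66298, Σy² = 5238, Σxy = 18445
nΣxy − ΣxΣy = 92225 − 83296 = 8929
nΣx² − (Σx)² = 331490 − 300304 = 31186; nΣy² − (Σy)² = 26190 − 23104 = 3086
r = 8929 / √(31186 × 3086) = 8929 / 9810.1986 ≈ 0.910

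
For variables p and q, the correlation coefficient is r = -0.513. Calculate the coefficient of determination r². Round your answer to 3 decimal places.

r² = (-0.513)² = 0.263

0.263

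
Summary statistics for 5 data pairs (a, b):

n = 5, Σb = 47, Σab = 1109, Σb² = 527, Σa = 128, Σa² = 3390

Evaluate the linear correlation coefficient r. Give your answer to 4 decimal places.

-0.9592

r = (nΣab − ΣaΣb) / √[(nΣa² − (Σa)²)(nΣb² − (Σb)²)]
Numerator: 5×1109 − 128×47 = -471
Denominator: √[(16950 − 16384)(2635 − 2209)] = √[566 × 426] = 491.0356
r = -471 / 491.0356 ≈ -0.9592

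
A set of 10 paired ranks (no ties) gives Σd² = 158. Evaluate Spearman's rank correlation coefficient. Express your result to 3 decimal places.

ρ = 1 − 6Σd² / [n(n²−1)] = 1 − 6×158 / (10×99)
  = 1 − 948/990 = 1 − 0.9576 ≈ 0.042

0.042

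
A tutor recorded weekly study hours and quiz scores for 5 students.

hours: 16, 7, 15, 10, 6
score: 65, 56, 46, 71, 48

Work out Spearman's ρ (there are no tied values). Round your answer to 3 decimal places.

Rank hours: 5, 2, 4, 3, 1
Rank score: 4, 3, 1, 5, 2
d = rank(hours) − rank(score): 1, -1, 3, -2, -1; Σd² = 16
ρ = 1 − 6Σd² / [n(n²−1)] = 1 − 6×16 / (5×24) = 1 − 96/120 ≈ 0.200

0.200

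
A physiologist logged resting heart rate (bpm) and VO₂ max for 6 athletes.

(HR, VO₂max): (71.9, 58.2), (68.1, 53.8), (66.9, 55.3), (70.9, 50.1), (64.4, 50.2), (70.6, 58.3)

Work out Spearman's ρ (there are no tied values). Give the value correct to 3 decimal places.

0.257

Rank HR: 6, 3, 2, 5, 1, 4
Rank VO₂max: 5, 3, 4, 1, 2, 6
d = rank(HR) − rank(VO₂max): 1, 0, -2, 4, -1, -2; Σd² = 26
ρ = 1 − 6Σd² / [n(n²−1)] = 1 − 6×26 / (6×35) = 1 − 156/210 ≈ 0.257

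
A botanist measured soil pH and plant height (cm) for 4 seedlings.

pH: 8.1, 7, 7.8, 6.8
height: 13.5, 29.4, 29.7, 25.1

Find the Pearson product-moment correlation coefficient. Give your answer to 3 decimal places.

-0.559

n = 4, Σx = 29.7, Σy = 97.7, Σx² = 221.69, Σy² = 2558.71, Σxy = 717.49
nΣxy − ΣxΣy = 2869.96 − 2901.69 = -31.73
nΣx² − (Σx)² = 886.76 − 882.09 = 4.67; nΣy² − (Σy)² = 10234.84 − 9545.29 = 689.55
r = -31.73 / √(4.67 × 689.55) = -31.73 / 56.7468 ≈ -0.559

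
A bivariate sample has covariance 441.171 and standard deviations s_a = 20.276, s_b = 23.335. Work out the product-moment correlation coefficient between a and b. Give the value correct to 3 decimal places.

r = Cov(a,b) / (s_a · s_b) = 441.171 / (20.276 × 23.335)
  = 441.171 / 473.1405 ≈ 0.932

0.932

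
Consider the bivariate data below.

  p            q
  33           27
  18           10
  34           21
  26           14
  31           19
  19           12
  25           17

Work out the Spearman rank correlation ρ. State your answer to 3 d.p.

Rank p: 6, 1, 7, 4, 5, 2, 3
Rank q: 7, 1, 6, 3, 5, 2, 4
d = rank(p) − rank(q): -1, 0, 1, 1, 0, 0, -1; Σd² = 4
ρ = 1 − 6Σd² / [n(n²−1)] = 1 − 6×4 / (7×48) = 1 − 24/336 ≈ 0.929

0.929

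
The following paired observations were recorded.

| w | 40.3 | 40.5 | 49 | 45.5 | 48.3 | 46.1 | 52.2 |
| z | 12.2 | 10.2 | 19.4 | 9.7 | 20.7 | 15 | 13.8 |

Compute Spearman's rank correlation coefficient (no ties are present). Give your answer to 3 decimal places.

0.607

Rank w: 1, 2, 6, 3, 5, 4, 7
Rank z: 3, 2, 6, 1, 7, 5, 4
d = rank(w) − rank(z): -2, 0, 0, 2, -2, -1, 3; Σd² = 22
ρ = 1 − 6Σd² / [n(n²−1)] = 1 − 6×22 / (7×48) = 1 − 132/336 ≈ 0.607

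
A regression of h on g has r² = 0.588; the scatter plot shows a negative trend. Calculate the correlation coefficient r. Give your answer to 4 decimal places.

-0.7668

|r| = √0.588 = 0.7668
The association is negative, so r = −0.7668.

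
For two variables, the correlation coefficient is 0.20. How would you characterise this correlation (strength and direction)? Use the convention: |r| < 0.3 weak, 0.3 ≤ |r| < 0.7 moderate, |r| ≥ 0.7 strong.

r = 0.20 > 0 so the relationship is positive.
|r| = 0.20, which falls in the weak range.

weak positive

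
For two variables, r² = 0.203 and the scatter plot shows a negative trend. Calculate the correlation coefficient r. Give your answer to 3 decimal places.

-0.451

|r| = √0.203 = 0.451
The association is negative, so r = −0.451.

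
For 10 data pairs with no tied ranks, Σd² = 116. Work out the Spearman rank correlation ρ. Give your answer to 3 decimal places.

0.297

ρ = 1 − 6Σd² / [n(n²−1)] = 1 − 6×116 / (10×99)
  = 1 − 696/990 = 1 − 0.7030 ≈ 0.297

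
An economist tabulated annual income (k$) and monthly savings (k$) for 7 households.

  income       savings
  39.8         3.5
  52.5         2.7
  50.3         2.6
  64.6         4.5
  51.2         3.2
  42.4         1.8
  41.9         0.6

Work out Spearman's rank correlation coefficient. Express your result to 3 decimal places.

0.429

Rank income: 1, 6, 4, 7, 5, 3, 2
Rank savings: 6, 4, 3, 7, 5, 2, 1
d = rank(income) − rank(savings): -5, 2, 1, 0, 0, 1, 1; Σd² = 32
ρ = 1 − 6Σd² / [n(n²−1)] = 1 − 6×32 / (7×48) = 1 − 192/336 ≈ 0.429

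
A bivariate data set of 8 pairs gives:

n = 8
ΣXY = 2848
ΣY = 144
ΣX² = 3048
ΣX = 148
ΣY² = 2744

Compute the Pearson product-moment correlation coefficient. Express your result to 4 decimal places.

0.8476

r = (nΣXY − ΣXΣY) / √[(nΣX² − (ΣX)²)(nΣY² − (ΣY)²)]
Numerator: 8×2848 − 148×144 = 1472
Denominator: √[(24384 − 21904)(21952 − 20736)] = √[2480 × 1216] = 1736.5713
r = 1472 / 1736.5713 ≈ 0.8476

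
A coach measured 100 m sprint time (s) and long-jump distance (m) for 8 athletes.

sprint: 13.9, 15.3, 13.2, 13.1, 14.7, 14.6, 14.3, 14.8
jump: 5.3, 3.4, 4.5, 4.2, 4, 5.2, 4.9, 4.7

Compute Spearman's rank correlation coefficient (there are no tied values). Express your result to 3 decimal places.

-0.310

Rank sprint: 3, 8, 2, 1, 6, 5, 4, 7
Rank jump: 8, 1, 4, 3, 2, 7, 6, 5
d = rank(sprint) − rank(jump): -5, 7, -2, -2, 4, -2, -2, 2; Σd² = 110
ρ = 1 − 6Σd² / [n(n²−1)] = 1 − 6×110 / (8×63) = 1 − 660/504 ≈ -0.310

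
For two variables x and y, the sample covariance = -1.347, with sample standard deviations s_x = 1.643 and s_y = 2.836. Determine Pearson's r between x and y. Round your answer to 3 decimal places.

-0.289

r = Cov(x,y) / (s_x · s_y) = -1.347 / (1.643 × 2.836)
  = -1.347 / 4.6595 ≈ -0.289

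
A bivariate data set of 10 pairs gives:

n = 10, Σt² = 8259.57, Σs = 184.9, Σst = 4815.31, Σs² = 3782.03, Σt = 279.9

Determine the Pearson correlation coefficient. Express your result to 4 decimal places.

r = (nΣst − ΣsΣt) / √[(nΣs² − (Σs)²)(nΣt² − (Σt)²)]
Numerator: 10×4815.31 − 184.9×279.9 = -3600.41
Denominator: √[(37820.3 − 34188.01)(82595.7 − 78344.01)] = √[3632.29 × 4251.69] = 3929.8055
r = -3600.41 / 3929.8055 ≈ -0.9162

-0.9162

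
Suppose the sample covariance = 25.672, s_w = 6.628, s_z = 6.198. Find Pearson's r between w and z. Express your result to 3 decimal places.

r = Cov(w,z) / (s_w · s_z) = 25.672 / (6.628 × 6.198)
  = 25.672 / 41.0803 ≈ 0.625

0.625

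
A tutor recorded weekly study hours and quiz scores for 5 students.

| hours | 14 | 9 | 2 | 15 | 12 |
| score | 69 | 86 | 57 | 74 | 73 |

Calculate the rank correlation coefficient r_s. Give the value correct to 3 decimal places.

Rank hours: 4, 2, 1, 5, 3
Rank score: 2, 5, 1, 4, 3
d = rank(hours) − rank(score): 2, -3, 0, 1, 0; Σd² = 14
ρ = 1 − 6Σd² / [n(n²−1)] = 1 − 6×14 / (5×24) = 1 − 84/120 ≈ 0.300

0.300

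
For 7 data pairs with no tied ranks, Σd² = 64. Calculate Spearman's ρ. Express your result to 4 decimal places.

-0.1429

ρ = 1 − 6Σd² / [n(n²−1)] = 1 − 6×64 / (7×48)
  = 1 − 384/336 = 1 − 1.14286 ≈ -0.1429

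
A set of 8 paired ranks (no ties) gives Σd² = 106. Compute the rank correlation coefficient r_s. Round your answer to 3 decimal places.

-0.262

ρ = 1 − 6Σd² / [n(n²−1)] = 1 − 6×106 / (8×63)
  = 1 − 636/504 = 1 − 1.2619 ≈ -0.262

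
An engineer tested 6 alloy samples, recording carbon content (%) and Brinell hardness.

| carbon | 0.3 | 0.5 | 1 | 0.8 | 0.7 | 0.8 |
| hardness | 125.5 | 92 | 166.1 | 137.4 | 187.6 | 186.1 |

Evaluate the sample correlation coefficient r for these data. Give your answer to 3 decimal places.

n = 6, Σx = 4.1, Σy = 894.7, Σx² = 3.11, Σy² = 140509.19, Σxy = 639.87
nΣxy − ΣxΣy = 3839.22 − 3668.27 = 170.95
nΣx² − (Σx)² = 18.66 − 16.81 = 1.85; nΣy² − (Σy)² = 843055.14 − 800488.09 = 42567.05
r = 170.95 / √(1.85 × 42567.05) = 170.95 / 280.6226 ≈ 0.609

0.609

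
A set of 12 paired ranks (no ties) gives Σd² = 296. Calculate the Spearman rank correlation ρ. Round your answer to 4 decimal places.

ρ = 1 − 6Σd² / [n(n²−1)] = 1 − 6×296 / (12×143)
  = 1 − 1776/1716 = 1 − 1.03497 ≈ -0.0350

-0.0350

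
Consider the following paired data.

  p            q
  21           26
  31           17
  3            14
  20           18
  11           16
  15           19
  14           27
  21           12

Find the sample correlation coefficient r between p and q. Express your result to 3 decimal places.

n = 8, Σp = 136, Σq = 149, Σp² = 2794, Σq² = 2975, Σpq = 2566
nΣpq − ΣpΣq = 20528 − 20264 = 264
nΣp² − (Σp)² = 22352 − 18496 = 3856; nΣq² − (Σq)² = 23800 − 22201 = 1599
r = 264 / √(3856 × 1599) = 264 / 2483.0916 ≈ 0.106

0.106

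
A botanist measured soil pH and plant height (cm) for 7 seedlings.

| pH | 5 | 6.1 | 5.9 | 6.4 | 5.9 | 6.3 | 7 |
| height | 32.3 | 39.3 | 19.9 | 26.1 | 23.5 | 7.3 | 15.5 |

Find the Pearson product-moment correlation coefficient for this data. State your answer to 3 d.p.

n = 7, Σx = 42.6, Σy = 163.9, Σx² = 261.48, Σy² = 4510.79, Σxy = 978.82
nΣxy − ΣxΣy = 6851.74 − 6982.14 = -130.4
nΣx² − (Σx)² = 1830.36 − 1814.76 = 15.6; nΣy² − (Σy)² = 31575.53 − 26863.21 = 4712.32
r = -130.4 / √(15.6 × 4712.32) = -130.4 / 271.1313 ≈ -0.481

-0.481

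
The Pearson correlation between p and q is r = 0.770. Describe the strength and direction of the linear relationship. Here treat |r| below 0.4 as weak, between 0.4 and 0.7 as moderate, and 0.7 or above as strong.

r = 0.770 > 0 so the relationship is positive.
|r| = 0.770, which falls in the strong range.

strong positive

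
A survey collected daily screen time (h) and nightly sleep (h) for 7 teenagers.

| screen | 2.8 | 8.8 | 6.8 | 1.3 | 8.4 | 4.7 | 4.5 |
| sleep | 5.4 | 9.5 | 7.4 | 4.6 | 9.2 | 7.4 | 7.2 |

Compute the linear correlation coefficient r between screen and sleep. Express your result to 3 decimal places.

n = 7, Σx = 37.3, Σy = 50.7, Σx² = 246.11, Σy² = 386.57, Σxy = 299.48
nΣxy − ΣxΣy = 2096.36 − 1891.11 = 205.25
nΣx² − (Σx)² = 1722.77 − 1391.29 = 331.48; nΣy² − (Σy)² = 2705.99 − 2570.49 = 135.5
r = 205.25 / √(331.48 × 135.5) = 205.25 / 211.9329 ≈ 0.968

0.968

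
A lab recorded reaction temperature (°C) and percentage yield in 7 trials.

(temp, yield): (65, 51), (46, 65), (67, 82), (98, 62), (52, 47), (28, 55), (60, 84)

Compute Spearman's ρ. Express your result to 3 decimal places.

Rank temp: 5, 2, 6, 7, 3, 1, 4
Rank yield: 2, 5, 6, 4, 1, 3, 7
d = rank(temp) − rank(yield): 3, -3, 0, 3, 2, -2, -3; Σd² = 44
ρ = 1 − 6Σd² / [n(n²−1)] = 1 − 6×44 / (7×48) = 1 − 264/336 ≈ 0.214

0.214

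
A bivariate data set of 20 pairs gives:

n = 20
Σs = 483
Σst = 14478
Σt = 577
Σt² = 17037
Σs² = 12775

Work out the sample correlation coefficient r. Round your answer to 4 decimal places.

0.8252

r = (nΣst − ΣsΣt) / √[(nΣs² − (Σs)²)(nΣt² − (Σt)²)]
Numerator: 20×14478 − 483×577 = 10869
Denominator: √[(255500 − 233289)(340740 − 332929)] = √[22211 × 7811] = 13171.5649
r = 10869 / 13171.5649 ≈ 0.8252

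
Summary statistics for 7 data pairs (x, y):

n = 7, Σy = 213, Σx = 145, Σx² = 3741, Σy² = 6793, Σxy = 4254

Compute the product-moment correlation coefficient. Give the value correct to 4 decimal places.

-0.3298

r = (nΣxy − ΣxΣy) / √[(nΣx² − (Σx)²)(nΣy² − (Σy)²)]
Numerator: 7×4254 − 145×213 = -1107
Denominator: √[(26187 − 21025)(47551 − 45369)] = √[5162 × 2182] = 3356.1114
r = -1107 / 3356.1114 ≈ -0.3298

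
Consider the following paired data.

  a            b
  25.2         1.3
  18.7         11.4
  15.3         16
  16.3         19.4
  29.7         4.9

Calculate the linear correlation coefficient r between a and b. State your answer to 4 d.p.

n = 5, Σa = 105.2, Σb = 53, Σa² = 2366.6, Σb² = 788.02, Σab = 952.49
nΣab − ΣaΣb = 4762.45 − 5575.6 = -813.15
nΣa² − (Σa)² = 11833 − 11067.04 = 765.96; nΣb² − (Σb)² = 3940.1 − 2809 = 1131.1
r = -813.15 / √(765.96 × 1131.1) = -813.15 / 930.7939 ≈ -0.8736

-0.8736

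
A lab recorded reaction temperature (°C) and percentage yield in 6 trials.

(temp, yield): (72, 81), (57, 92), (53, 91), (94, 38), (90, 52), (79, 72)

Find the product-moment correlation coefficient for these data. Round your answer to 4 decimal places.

n = 6, Σx = 445, Σy = 426, Σx² = 34419, Σy² = 32638, Σxy = 29839
nΣxy − ΣxΣy = 179034 − 189570 = -10536
nΣx² − (Σx)² = 206514 − 198025 = 8489; nΣy² − (Σy)² = 195828 − 181476 = 14352
r = -10536 / √(8489 × 14352) = -10536 / 11037.8498 ≈ -0.9545

-0.9545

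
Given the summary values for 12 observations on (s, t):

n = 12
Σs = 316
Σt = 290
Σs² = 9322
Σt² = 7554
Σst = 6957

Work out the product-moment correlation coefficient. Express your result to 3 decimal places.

-0.920

r = (nΣst − ΣsΣt) / √[(nΣs² − (Σs)²)(nΣt² − (Σt)²)]
Numerator: 12×6957 − 316×290 = -8156
Denominator: √[(111864 − 99856)(90648 − 84100)] = √[12008 × 6548] = 8867.2647
r = -8156 / 8867.2647 ≈ -0.920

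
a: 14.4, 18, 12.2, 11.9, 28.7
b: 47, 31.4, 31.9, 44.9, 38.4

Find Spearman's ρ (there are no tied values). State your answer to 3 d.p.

-0.300

Rank a: 3, 4, 2, 1, 5
Rank b: 5, 1, 2, 4, 3
d = rank(a) − rank(b): -2, 3, 0, -3, 2; Σd² = 26
ρ = 1 − 6Σd² / [n(n²−1)] = 1 − 6×26 / (5×24) = 1 − 156/120 ≈ -0.300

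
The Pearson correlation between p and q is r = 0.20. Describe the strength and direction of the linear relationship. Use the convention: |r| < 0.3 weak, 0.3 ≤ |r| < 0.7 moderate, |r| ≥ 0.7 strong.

r = 0.20 > 0 so the relationship is positive.
|r| = 0.20, which falls in the weak range.

weak positive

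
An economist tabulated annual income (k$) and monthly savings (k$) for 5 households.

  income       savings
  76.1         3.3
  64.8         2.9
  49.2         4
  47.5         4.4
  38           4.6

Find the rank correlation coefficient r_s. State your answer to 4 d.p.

-0.9000

Rank income: 5, 4, 3, 2, 1
Rank savings: 2, 1, 3, 4, 5
d = rank(income) − rank(savings): 3, 3, 0, -2, -4; Σd² = 38
ρ = 1 − 6Σd² / [n(n²−1)] = 1 − 6×38 / (5×24) = 1 − 228/120 ≈ -0.9000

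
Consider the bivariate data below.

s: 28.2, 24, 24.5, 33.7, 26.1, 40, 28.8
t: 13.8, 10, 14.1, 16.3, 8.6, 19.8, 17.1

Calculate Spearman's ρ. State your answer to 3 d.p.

Rank s: 4, 1, 2, 6, 3, 7, 5
Rank t: 3, 2, 4, 5, 1, 7, 6
d = rank(s) − rank(t): 1, -1, -2, 1, 2, 0, -1; Σd² = 12
ρ = 1 − 6Σd² / [n(n²−1)] = 1 − 6×12 / (7×48) = 1 − 72/336 ≈ 0.786

0.786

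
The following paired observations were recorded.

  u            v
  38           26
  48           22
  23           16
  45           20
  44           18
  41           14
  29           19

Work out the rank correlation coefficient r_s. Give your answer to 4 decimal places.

Rank u: 3, 7, 1, 6, 5, 4, 2
Rank v: 7, 6, 2, 5, 3, 1, 4
d = rank(u) − rank(v): -4, 1, -1, 1, 2, 3, -2; Σd² = 36
ρ = 1 − 6Σd² / [n(n²−1)] = 1 − 6×36 / (7×48) = 1 − 216/336 ≈ 0.3571

0.3571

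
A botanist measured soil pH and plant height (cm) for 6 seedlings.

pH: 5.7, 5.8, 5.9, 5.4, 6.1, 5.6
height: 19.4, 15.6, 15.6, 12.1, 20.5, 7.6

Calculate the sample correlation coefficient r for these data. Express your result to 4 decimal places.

0.6830

n = 6, Σx = 34.5, Σy = 90.8, Σx² = 198.67, Σy² = 1487.5, Σxy = 526.05
nΣxy − ΣxΣy = 3156.3 − 3132.6 = 23.7
nΣx² − (Σx)² = 1192.02 − 1190.25 = 1.77; nΣy² − (Σy)² = 8925 − 8244.64 = 680.36
r = 23.7 / √(1.77 × 680.36) = 23.7 / 34.7021 ≈ 0.6830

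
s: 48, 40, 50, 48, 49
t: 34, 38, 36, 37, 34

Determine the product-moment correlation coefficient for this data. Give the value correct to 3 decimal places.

-0.664

n = 5, Σs = 235, Σt = 179, Σs² = 11109, Σt² = 6421, Σst = 8394
nΣst − ΣsΣt = 41970 − 42065 = -95
nΣs² − (Σs)² = 55545 − 55225 = 320; nΣt² − (Σt)² = 32105 − 32041 = 64
r = -95 / √(320 × 64) = -95 / 143.1084 ≈ -0.664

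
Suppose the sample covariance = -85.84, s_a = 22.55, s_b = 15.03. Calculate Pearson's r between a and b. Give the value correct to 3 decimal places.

r = Cov(a,b) / (s_a · s_b) = -85.84 / (22.55 × 15.03)
  = -85.84 / 338.9265 ≈ -0.253

-0.253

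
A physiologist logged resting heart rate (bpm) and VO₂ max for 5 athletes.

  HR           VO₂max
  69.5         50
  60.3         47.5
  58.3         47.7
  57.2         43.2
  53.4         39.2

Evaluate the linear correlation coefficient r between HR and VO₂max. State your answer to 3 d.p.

n = 5, Σx = 298.7, Σy = 227.6, Σx² = 17988.63, Σy² = 10434.42, Σxy = 13684.48
nΣxy − ΣxΣy = 68422.4 − 67984.12 = 438.28
nΣx² − (Σx)² = 89943.15 − 89221.69 = 721.46; nΣy² − (Σy)² = 52172.1 − 51801.76 = 370.34
r = 438.28 / √(721.46 × 370.34) = 438.28 / 516.8999 ≈ 0.848

0.848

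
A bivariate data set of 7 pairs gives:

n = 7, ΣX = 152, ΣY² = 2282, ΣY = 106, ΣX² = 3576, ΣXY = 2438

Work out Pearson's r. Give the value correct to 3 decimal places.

r = (nΣXY − ΣXΣY) / √[(nΣX² − (ΣX)²)(nΣY² − (ΣY)²)]
Numerator: 7×2438 − 152×106 = 954
Denominator: √[(25032 − 23104)(15974 − 11236)] = √[1928 × 4738] = 3022.3938
r = 954 / 3022.3938 ≈ 0.316

0.316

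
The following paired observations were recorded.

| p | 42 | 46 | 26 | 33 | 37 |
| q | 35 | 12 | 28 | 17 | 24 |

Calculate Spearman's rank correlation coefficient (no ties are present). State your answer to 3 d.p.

-0.300

Rank p: 4, 5, 1, 2, 3
Rank q: 5, 1, 4, 2, 3
d = rank(p) − rank(q): -1, 4, -3, 0, 0; Σd² = 26
ρ = 1 − 6Σd² / [n(n²−1)] = 1 − 6×26 / (5×24) = 1 − 156/120 ≈ -0.300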